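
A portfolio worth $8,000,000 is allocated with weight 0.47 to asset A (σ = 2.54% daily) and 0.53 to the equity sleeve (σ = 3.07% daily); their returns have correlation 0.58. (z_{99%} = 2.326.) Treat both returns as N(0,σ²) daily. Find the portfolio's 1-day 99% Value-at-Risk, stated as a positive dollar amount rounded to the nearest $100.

$468,000

σ_p² = 0.47²·2.54² + 0.53²·3.07² + 2·0.58·0.47·0.53·2.54·3.07 = 6.3258 (%²).
σ_p = √6.3258 = 2.515%.
VaR = 2.326 × 2.515% = 5.850%; on $8,000,000 that is $468,000.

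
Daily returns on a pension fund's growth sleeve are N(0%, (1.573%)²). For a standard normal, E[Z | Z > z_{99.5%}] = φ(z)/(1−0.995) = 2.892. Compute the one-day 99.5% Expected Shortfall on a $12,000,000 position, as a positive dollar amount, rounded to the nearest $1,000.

$546,000

ES = 1.573% × 2.892 = 4.549%.
On $12,000,000: 0.04549 × $12,000,000 = $545,880.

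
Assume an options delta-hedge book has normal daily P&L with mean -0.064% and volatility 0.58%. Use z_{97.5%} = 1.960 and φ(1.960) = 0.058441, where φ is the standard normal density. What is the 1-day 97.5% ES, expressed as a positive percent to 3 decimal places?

Tail multiplier: φ(z)/(1−α) = 0.058441 / 0.025 = 2.338.
ES = −(-0.064%) + 0.58% × 2.338 = 1.420%.

1.420%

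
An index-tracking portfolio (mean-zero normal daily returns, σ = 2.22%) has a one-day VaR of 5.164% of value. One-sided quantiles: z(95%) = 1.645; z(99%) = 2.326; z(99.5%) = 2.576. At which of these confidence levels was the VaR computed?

99%

Implied z = VaR/σ = 5.164 / 2.22 = 2.326.
This matches z(99%) = 2.326.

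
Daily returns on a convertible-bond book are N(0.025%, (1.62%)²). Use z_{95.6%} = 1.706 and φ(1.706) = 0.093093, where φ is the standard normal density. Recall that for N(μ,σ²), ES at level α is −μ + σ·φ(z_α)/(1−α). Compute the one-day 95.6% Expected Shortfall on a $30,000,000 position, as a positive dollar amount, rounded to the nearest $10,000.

Tail multiplier: φ(z)/(1−α) = 0.093093 / 0.044 = 2.116.
ES = −(0.025%) + 1.62% × 2.116 = 3.403%.
On $30,000,000: 0.03403 × $30,000,000 = $1,020,900.

$1,020,000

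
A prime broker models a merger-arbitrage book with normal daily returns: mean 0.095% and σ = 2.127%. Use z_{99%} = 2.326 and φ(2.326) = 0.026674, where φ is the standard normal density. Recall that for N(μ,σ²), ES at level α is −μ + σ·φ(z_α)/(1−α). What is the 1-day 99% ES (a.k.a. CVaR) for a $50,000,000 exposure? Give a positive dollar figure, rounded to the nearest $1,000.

$2,789,000

Tail multiplier: φ(z)/(1−α) = 0.026674 / 0.01 = 2.667.
ES = −(0.095%) + 2.127% × 2.667 = 5.578%.
On $50,000,000: 0.05578 × $50,000,000 = $2,789,000.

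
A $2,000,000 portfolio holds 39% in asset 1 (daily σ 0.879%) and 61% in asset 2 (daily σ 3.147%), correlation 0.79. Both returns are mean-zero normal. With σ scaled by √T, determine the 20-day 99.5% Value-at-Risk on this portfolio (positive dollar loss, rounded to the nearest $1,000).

$507,000

σ_p = √(0.39²·0.879² + 0.61²·3.147² + 2·0.79·0.39·0.61·0.879·3.147) = 2.201%.
σ_{20d} = 2.201% × √20 = 9.843%.
z(99.5%) = 2.576.
VaR = 2.576 × 9.843% = 25.356%; on $2,000,000 that is $507,120.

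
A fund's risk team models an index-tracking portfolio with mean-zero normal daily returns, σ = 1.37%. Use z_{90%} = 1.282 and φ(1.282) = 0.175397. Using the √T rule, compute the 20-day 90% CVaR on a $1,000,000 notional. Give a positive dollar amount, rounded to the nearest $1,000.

σ_{20d} = 1.37% × √20 = 6.127%.
ES multiplier = φ(z)/(1−α) = 0.175397/0.1 = 1.754.
ES = 6.127% × 1.754 = 10.747%; on $1,000,000: $107,470.

$107,000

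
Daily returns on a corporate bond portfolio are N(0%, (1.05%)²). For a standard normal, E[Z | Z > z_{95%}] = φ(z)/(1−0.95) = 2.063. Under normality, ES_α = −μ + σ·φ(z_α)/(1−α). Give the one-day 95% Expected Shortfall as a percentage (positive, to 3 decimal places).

ES = 1.05% × 2.063 = 2.166%.

2.166%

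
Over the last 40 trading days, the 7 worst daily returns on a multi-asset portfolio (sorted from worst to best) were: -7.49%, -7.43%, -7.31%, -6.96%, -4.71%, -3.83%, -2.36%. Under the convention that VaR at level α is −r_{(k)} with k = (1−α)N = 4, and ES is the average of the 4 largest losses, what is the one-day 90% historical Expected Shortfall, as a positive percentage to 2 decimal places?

The 4 worst returns sum to -29.19%.
ES = −(-29.19%) / 4 = 7.2975% ≈ 7.30%.

7.30%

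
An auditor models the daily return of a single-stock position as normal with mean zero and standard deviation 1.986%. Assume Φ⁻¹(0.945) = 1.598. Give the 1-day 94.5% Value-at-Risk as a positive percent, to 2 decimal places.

3.17%

VaR = z·σ = 1.598 × 1.986% = 3.174%.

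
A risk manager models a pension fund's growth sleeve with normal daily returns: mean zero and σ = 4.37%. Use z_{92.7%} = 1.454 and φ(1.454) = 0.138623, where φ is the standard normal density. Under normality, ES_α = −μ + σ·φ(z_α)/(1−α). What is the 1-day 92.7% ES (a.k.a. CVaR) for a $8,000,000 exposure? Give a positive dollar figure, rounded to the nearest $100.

Tail multiplier: φ(z)/(1−α) = 0.138623 / 0.073 = 1.899.
ES = 4.37% × 1.899 = 8.299%.
On $8,000,000: 0.08299 × $8,000,000 = $663,920.

$663,900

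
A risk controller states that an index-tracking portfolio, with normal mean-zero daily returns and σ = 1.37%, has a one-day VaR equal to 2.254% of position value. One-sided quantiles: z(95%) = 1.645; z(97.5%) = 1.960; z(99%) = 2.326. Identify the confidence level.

Implied z = VaR/σ = 2.254 / 1.37 = 1.645.
This matches z(95%) = 1.645.

95%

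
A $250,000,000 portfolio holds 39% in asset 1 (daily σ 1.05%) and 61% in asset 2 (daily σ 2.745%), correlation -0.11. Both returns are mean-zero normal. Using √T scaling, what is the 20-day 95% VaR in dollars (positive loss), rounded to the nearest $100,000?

$30,900,000

σ_p = √(0.39²·1.05² + 0.61²·2.745² + 2·-0.11·0.39·0.61·1.05·2.745) = 1.679%.
σ_{20d} = 1.679% × √20 = 7.509%.
z(95%) = 1.645.
VaR = 1.645 × 7.509% = 12.352%; on $250,000,000 that is $30,880,000.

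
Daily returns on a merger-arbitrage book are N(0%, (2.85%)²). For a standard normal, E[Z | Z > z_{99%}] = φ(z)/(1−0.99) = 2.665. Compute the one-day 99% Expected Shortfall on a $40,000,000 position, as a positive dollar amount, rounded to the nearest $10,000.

$3,040,000

ES = 2.85% × 2.665 = 7.595%.
On $40,000,000: 0.07595 × $40,000,000 = $3,038,000.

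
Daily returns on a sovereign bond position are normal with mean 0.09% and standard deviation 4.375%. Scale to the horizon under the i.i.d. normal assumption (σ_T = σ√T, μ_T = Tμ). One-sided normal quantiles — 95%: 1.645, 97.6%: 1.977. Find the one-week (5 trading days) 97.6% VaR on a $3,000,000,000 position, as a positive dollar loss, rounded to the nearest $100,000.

$566,700,000

σ_{5d} = 4.375% × √5 = 9.783%; μ_{5d} = 5 × 0.09% = 0.450%.
VaR = −(0.450%) + 1.977 × 9.783% = 18.891%.
On $3,000,000,000: 0.18891 × $3,000,000,000 = $566,730,000.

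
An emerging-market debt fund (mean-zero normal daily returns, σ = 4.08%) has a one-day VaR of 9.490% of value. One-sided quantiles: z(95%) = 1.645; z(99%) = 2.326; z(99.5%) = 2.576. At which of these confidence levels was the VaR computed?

99%

Implied z = VaR/σ = 9.490 / 4.08 = 2.326.
This matches z(99%) = 2.326.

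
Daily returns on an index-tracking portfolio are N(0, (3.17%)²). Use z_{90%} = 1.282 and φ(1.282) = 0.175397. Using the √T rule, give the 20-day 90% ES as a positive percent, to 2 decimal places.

σ_{20d} = 3.17% × √20 = 14.177%.
ES multiplier = φ(z)/(1−α) = 0.175397/0.1 = 1.754.
ES = 14.177% × 1.754 = 24.866%.

24.87%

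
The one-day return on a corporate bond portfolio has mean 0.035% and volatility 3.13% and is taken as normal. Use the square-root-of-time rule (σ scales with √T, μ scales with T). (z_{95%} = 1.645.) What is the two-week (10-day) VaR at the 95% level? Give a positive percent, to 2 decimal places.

σ_{10d} = 3.13% × √10 = 9.898%; μ_{10d} = 10 × 0.035% = 0.350%.
VaR = −(0.350%) + 1.645 × 9.898% = 15.932%.

15.93%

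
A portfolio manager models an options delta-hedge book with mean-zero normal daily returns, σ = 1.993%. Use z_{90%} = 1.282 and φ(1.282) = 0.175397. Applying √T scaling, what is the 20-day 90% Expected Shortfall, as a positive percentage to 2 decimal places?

15.63%

σ_{20d} = 1.993% × √20 = 8.913%.
ES multiplier = φ(z)/(1−α) = 0.175397/0.1 = 1.754.
ES = 8.913% × 1.754 = 15.633%.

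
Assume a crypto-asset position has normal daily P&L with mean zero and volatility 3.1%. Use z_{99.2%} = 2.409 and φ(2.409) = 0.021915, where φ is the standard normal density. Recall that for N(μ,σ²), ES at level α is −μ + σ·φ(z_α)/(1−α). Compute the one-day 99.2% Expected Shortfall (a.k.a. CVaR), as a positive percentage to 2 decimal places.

8.49%

Tail multiplier: φ(z)/(1−α) = 0.021915 / 0.008 = 2.739.
ES = 3.1% × 2.739 = 8.491%.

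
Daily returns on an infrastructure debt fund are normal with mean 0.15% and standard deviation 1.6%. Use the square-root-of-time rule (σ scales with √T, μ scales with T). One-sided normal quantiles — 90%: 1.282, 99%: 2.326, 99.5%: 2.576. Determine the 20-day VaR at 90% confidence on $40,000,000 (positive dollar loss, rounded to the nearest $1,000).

$2,469,000

σ_{20d} = 1.6% × √20 = 7.155%; μ_{20d} = 20 × 0.15% = 3.000%.
VaR = −(3.000%) + 1.282 × 7.155% = 6.173%.
On $40,000,000: 0.06173 × $40,000,000 = $2,469,200.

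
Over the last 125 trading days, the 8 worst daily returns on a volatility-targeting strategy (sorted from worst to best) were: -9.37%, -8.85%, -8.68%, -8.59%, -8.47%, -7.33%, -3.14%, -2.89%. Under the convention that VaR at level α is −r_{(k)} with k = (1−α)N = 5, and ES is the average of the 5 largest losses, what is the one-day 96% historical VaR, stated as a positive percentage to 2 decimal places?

8.47%

k = 5; the 5th lowest return is -8.47%, so VaR = 8.47%.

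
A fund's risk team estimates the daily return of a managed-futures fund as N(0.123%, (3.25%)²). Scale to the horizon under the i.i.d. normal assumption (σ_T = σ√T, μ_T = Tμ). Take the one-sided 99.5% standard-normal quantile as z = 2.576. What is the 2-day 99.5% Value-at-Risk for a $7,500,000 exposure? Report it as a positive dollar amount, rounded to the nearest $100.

σ_{2d} = 3.25% × √2 = 4.596%; μ_{2d} = 2 × 0.123% = 0.246%.
VaR = −(0.246%) + 2.576 × 4.596% = 11.593%.
On $7,500,000: 0.11593 × $7,500,000 = $869,475.

$869,500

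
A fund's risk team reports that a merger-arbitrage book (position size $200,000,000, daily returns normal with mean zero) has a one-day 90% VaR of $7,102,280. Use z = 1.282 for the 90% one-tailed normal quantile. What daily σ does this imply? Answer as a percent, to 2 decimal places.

VaR as a fraction: $7,102,280 / $200,000,000 = 3.551%.
σ = VaR / z = 3.551% / 1.282 = 2.770%.

2.77%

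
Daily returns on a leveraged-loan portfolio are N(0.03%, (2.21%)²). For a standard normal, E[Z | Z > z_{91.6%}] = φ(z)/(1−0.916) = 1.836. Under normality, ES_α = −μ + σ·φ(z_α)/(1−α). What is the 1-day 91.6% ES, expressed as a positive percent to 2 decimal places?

4.03%

ES = −(0.03%) + 2.21% × 1.836 = 4.028%.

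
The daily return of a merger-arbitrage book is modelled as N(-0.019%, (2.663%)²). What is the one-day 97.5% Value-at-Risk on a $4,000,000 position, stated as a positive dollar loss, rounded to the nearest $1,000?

$210,000

At 97.5% one-sided, z = 1.960.
VaR = −μ + z·σ = −(-0.019%) + 1.960 × 2.663% = 5.238%.
On $4,000,000: 0.05238 × $4,000,000 = $209,520.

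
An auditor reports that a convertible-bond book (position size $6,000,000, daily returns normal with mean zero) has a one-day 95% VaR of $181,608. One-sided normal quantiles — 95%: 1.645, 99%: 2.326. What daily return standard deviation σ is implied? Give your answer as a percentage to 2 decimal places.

VaR as a fraction: $181,608 / $6,000,000 = 3.027%.
σ = VaR / z = 3.027% / 1.645 = 1.840%.

1.84%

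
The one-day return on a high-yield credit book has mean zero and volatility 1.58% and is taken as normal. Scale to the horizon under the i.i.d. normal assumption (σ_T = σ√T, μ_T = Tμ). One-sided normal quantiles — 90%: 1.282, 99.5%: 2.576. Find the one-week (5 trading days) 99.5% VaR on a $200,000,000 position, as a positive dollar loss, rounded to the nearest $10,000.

$18,200,000

σ_{5d} = 1.58% × √5 = 3.533%.
VaR = 2.576 × 3.533% = 9.101%.
On $200,000,000: 0.09101 × $200,000,000 = $18,202,000.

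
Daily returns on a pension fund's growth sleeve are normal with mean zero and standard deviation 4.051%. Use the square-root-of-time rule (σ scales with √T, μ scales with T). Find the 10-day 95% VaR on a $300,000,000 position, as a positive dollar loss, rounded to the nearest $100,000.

$63,200,000

At 95%, z = 1.645.
σ_{10d} = 4.051% × √10 = 12.810%.
VaR = 1.645 × 12.810% = 21.072%.
On $300,000,000: 0.21072 × $300,000,000 = $63,216,000.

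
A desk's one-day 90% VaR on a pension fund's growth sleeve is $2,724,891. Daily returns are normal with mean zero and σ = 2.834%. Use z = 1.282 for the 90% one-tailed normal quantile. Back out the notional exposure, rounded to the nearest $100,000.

VaR as a fraction of value: z·σ = 1.282 × 2.834% = 3.63319%.
Position = $2,724,891 / 0.0363319 = $75,000,000.

$75,000,000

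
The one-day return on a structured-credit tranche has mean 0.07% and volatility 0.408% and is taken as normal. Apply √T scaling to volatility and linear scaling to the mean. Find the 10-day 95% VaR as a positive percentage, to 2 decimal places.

At 95%, z = 1.645.
σ_{10d} = 0.408% × √10 = 1.290%; μ_{10d} = 10 × 0.07% = 0.700%.
VaR = −(0.700%) + 1.645 × 1.290% = 1.422%.

1.42%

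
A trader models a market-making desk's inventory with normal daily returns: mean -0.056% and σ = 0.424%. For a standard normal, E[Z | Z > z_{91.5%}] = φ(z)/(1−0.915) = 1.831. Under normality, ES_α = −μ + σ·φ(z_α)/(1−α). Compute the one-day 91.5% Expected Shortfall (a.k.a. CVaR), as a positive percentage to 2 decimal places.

ES = −(-0.056%) + 0.424% × 1.831 = 0.832%.

0.83%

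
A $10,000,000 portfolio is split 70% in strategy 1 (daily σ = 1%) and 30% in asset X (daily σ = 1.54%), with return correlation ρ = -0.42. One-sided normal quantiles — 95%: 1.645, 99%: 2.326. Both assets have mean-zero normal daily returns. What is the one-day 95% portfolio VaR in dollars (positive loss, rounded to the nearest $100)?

σ_p² = 0.7²·1² + 0.3²·1.54² + 2·-0.42·0.7·0.3·1·1.54 = 0.4318 (%²).
σ_p = √0.4318 = 0.657%.
VaR = 1.645 × 0.657% = 1.081%; on $10,000,000 that is $108,100.

$108,100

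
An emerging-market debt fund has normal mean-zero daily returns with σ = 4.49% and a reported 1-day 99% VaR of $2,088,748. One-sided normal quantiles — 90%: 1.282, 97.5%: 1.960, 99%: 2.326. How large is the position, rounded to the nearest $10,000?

VaR as a fraction of value: z·σ = 2.326 × 4.49% = 10.4437%.
Position = $2,088,748 / 0.104437 = $20,000,000.

$20,000,000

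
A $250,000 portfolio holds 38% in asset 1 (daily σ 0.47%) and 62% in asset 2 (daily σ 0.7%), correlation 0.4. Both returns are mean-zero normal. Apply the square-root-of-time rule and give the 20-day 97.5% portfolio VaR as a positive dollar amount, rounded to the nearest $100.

σ_p = √(0.38²·0.47² + 0.62²·0.7² + 2·0.4·0.38·0.62·0.47·0.7) = 0.531%.
σ_{20d} = 0.531% × √20 = 2.375%.
z(97.5%) = 1.960.
VaR = 1.960 × 2.375% = 4.655%; on $250,000 that is $11,638.

$11,600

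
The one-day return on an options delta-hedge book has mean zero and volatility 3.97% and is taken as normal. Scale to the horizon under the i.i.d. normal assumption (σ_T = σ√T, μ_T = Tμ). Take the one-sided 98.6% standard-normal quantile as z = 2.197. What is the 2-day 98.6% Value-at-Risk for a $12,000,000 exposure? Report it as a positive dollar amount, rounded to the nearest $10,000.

σ_{2d} = 3.97% × √2 = 5.614%.
VaR = 2.197 × 5.614% = 12.334%.
On $12,000,000: 0.12334 × $12,000,000 = $1,480,080.

$1,480,000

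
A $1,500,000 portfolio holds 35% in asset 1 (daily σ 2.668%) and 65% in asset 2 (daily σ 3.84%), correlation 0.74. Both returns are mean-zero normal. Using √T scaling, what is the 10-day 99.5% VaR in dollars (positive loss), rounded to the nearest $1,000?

σ_p = √(0.35²·2.668² + 0.65²·3.84² + 2·0.74·0.35·0.65·2.668·3.84) = 3.248%.
σ_{10d} = 3.248% × √10 = 10.271%.
z(99.5%) = 2.576.
VaR = 2.576 × 10.271% = 26.458%; on $1,500,000 that is $396,870.

$397,000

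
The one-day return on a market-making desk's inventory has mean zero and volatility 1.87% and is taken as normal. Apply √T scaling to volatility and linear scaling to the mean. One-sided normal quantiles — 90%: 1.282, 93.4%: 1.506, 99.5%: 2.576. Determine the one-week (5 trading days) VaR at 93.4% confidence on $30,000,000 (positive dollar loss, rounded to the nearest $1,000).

$1,889,000

σ_{5d} = 1.87% × √5 = 4.181%.
VaR = 1.506 × 4.181% = 6.297%.
On $30,000,000: 0.06297 × $30,000,000 = $1,889,100.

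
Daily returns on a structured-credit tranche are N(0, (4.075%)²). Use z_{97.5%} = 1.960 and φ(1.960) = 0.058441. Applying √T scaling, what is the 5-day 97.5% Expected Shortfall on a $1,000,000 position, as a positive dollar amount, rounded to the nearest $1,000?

$213,000

σ_{5d} = 4.075% × √5 = 9.112%.
ES multiplier = φ(z)/(1−α) = 0.058441/0.025 = 2.338.
ES = 9.112% × 2.338 = 21.304%; on $1,000,000: $213,040.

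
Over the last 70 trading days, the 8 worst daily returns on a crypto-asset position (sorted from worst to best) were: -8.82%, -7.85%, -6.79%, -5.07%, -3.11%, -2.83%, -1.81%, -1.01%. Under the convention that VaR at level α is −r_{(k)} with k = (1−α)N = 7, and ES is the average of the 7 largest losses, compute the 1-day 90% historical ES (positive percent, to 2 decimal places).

The 7 worst returns sum to -36.28%.
ES = −(-36.28%) / 7 = 5.1828…% ≈ 5.18%.

5.18%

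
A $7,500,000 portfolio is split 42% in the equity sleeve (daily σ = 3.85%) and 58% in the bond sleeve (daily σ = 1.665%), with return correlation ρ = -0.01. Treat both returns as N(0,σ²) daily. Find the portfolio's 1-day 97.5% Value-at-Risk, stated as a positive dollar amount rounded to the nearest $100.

σ_p² = 0.42²·3.85² + 0.58²·1.665² + 2·-0.01·0.42·0.58·3.85·1.665 = 3.5160 (%²).
σ_p = √3.5160 = 1.875%.
At 97.5%, z = 1.960.
VaR = 1.960 × 1.875% = 3.675%; on $7,500,000 that is $275,625.

$275,600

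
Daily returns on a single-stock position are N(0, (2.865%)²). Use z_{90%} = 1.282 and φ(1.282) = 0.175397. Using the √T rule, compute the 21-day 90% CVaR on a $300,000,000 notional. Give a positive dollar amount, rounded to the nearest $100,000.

σ_{21d} = 2.865% × √21 = 13.129%.
ES multiplier = φ(z)/(1−α) = 0.175397/0.1 = 1.754.
ES = 13.129% × 1.754 = 23.028%; on $300,000,000: $69,084,000.

$69,100,000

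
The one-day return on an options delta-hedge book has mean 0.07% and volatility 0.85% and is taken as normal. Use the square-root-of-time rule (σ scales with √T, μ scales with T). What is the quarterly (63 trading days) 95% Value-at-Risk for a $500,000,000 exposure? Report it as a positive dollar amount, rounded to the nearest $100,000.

$33,400,000

At 95%, z = 1.645.
σ_{63d} = 0.85% × √63 = 6.747%; μ_{63d} = 63 × 0.07% = 4.410%.
VaR = −(4.410%) + 1.645 × 6.747% = 6.689%.
On $500,000,000: 0.06689 × $500,000,000 = $33,445,000.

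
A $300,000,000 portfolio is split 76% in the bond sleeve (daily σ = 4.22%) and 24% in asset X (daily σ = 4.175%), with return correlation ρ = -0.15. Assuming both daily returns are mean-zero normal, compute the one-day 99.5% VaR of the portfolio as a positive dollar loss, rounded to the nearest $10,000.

σ_p² = 0.76²·4.22² + 0.24²·4.175² + 2·-0.15·0.76·0.24·4.22·4.175 = 10.3261 (%²).
σ_p = √10.3261 = 3.213%.
At 99.5%, z = 2.576.
VaR = 2.576 × 3.213% = 8.277%; on $300,000,000 that is $24,831,000.

$24,830,000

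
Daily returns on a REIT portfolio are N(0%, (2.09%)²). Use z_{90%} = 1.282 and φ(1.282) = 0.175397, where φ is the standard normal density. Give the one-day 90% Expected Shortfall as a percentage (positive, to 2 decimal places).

Tail multiplier: φ(z)/(1−α) = 0.175397 / 0.1 = 1.754.
ES = 2.09% × 1.754 = 3.666%.

3.67%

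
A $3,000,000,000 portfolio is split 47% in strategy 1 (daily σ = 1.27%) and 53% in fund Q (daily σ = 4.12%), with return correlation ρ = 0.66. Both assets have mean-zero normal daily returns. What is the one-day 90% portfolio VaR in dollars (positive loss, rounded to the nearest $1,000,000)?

$101,000,000

σ_p² = 0.47²·1.27² + 0.53²·4.12² + 2·0.66·0.47·0.53·1.27·4.12 = 6.8449 (%²).
σ_p = √6.8449 = 2.616%.
At 90%, z = 1.282.
VaR = 1.282 × 2.616% = 3.354%; on $3,000,000,000 that is $100,620,000.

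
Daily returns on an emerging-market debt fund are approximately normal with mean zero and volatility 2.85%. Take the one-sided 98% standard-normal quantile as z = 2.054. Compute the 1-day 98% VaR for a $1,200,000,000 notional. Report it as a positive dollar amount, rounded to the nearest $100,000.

$70,200,000

VaR = z·σ = 2.054 × 2.85% = 5.854%.
On $1,200,000,000: 0.05854 × $1,200,000,000 = $70,248,000.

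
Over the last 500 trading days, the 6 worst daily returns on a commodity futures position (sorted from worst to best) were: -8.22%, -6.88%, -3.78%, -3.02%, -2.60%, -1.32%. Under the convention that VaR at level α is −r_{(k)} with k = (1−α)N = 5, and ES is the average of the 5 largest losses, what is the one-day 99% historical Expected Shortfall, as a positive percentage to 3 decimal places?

The 5 worst returns sum to -24.50%.
ES = −(-24.50%) / 5 = 4.9% ≈ 4.900%.

4.900%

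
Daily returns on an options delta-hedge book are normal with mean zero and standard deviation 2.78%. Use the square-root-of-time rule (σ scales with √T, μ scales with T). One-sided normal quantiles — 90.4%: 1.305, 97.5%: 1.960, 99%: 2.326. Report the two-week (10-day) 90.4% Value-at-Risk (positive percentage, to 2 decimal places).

11.47%

σ_{10d} = 2.78% × √10 = 8.791%.
VaR = 1.305 × 8.791% = 11.472%.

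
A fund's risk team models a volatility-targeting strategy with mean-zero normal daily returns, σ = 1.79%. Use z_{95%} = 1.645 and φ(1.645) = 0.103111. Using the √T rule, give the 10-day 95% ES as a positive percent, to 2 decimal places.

11.67%

σ_{10d} = 1.79% × √10 = 5.660%.
ES multiplier = φ(z)/(1−α) = 0.103111/0.05 = 2.062.
ES = 5.660% × 2.062 = 11.671%.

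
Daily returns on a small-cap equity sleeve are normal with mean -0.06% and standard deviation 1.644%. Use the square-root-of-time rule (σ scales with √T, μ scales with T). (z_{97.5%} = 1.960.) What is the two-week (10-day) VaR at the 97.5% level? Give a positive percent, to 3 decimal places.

10.790%

σ_{10d} = 1.644% × √10 = 5.199%; μ_{10d} = 10 × -0.06% = -0.600%.
VaR = −(-0.600%) + 1.960 × 5.199% = 10.790%.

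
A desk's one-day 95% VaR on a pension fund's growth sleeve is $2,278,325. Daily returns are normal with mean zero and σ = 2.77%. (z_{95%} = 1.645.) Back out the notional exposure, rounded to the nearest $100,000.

VaR as a fraction of value: z·σ = 1.645 × 2.77% = 4.55665%.
Position = $2,278,325 / 0.0455665 = $50,000,000.

$50,000,000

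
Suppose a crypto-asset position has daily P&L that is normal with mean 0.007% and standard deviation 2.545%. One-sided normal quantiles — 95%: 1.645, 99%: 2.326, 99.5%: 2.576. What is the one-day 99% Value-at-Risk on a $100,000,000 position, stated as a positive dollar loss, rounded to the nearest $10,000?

$5,910,000

VaR = −μ + z·σ = −(0.007%) + 2.326 × 2.545% = 5.913%.
On $100,000,000: 0.05913 × $100,000,000 = $5,913,000.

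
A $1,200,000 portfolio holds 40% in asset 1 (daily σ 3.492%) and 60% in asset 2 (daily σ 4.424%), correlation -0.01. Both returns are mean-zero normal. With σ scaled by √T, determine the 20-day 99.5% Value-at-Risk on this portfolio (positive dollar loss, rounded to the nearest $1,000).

σ_p = √(0.4²·3.492² + 0.6²·4.424² + 2·-0.01·0.4·0.6·3.492·4.424) = 2.987%.
σ_{20d} = 2.987% × √20 = 13.358%.
z(99.5%) = 2.576.
VaR = 2.576 × 13.358% = 34.410%; on $1,200,000 that is $412,920.

$413,000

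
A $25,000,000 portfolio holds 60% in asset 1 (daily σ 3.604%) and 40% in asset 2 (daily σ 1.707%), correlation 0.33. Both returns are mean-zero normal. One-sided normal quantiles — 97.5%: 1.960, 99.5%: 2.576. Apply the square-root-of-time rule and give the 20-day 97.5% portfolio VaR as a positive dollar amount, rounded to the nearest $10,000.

$5,420,000

σ_p = √(0.6²·3.604² + 0.4²·1.707² + 2·0.33·0.6·0.4·3.604·1.707) = 2.473%.
σ_{20d} = 2.473% × √20 = 11.060%.
VaR = 1.960 × 11.060% = 21.678%; on $25,000,000 that is $5,419,500.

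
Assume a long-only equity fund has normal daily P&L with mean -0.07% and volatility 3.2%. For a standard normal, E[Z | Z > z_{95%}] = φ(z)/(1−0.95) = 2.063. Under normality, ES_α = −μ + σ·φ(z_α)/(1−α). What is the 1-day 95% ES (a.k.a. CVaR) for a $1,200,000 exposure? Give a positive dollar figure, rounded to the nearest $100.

ES = −(-0.07%) + 3.2% × 2.063 = 6.672%.
On $1,200,000: 0.06672 × $1,200,000 = $80,064.

$80,100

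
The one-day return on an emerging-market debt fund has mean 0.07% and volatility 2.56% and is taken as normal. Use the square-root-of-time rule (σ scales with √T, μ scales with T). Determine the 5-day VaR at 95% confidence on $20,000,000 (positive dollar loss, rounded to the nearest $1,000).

$1,813,000

At 95%, z = 1.645.
σ_{5d} = 2.56% × √5 = 5.724%; μ_{5d} = 5 × 0.07% = 0.350%.
VaR = −(0.350%) + 1.645 × 5.724% = 9.066%.
On $20,000,000: 0.09066 × $20,000,000 = $1,813,200.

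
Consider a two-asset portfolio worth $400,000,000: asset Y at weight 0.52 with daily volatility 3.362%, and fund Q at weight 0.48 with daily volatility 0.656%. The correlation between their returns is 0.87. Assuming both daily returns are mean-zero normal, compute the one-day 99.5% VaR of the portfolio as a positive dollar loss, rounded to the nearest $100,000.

σ_p² = 0.52²·3.362² + 0.48²·0.656² + 2·0.87·0.52·0.48·3.362·0.656 = 4.1133 (%²).
σ_p = √4.1133 = 2.028%.
At 99.5%, z = 2.576.
VaR = 2.576 × 2.028% = 5.224%; on $400,000,000 that is $20,896,000.

$20,900,000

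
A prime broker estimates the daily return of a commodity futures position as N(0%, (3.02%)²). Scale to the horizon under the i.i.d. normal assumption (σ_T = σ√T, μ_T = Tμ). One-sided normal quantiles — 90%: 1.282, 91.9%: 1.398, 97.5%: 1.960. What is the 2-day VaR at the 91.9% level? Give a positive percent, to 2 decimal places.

σ_{2d} = 3.02% × √2 = 4.271%.
VaR = 1.398 × 4.271% = 5.971%.

5.97%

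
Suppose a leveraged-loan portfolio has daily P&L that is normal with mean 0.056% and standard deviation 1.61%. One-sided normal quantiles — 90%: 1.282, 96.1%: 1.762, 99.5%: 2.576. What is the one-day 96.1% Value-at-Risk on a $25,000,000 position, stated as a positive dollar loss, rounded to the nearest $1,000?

$695,000

VaR = −μ + z·σ = −(0.056%) + 1.762 × 1.61% = 2.781%.
On $25,000,000: 0.02781 × $25,000,000 = $695,250.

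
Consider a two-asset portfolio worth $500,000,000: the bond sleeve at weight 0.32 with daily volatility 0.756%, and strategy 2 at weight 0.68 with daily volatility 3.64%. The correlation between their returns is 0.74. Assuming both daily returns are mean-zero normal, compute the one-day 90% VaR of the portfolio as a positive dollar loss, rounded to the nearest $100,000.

$17,000,000

σ_p² = 0.32²·0.756² + 0.68²·3.64² + 2·0.74·0.32·0.68·0.756·3.64 = 7.0714 (%²).
σ_p = √7.0714 = 2.659%.
At 90%, z = 1.282.
VaR = 1.282 × 2.659% = 3.409%; on $500,000,000 that is $17,045,000.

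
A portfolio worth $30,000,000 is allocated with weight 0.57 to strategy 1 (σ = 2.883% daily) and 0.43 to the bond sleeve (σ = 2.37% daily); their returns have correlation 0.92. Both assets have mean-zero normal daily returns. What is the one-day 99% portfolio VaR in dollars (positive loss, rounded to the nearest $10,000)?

$1,820,000

σ_p² = 0.57²·2.883² + 0.43²·2.37² + 2·0.92·0.57·0.43·2.883·2.37 = 6.8205 (%²).
σ_p = √6.8205 = 2.612%.
At 99%, z = 2.326.
VaR = 2.326 × 2.612% = 6.076%; on $30,000,000 that is $1,822,800.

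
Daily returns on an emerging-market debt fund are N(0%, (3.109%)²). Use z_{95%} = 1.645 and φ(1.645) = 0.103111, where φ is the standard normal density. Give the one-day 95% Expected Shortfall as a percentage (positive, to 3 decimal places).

Tail multiplier: φ(z)/(1−α) = 0.103111 / 0.05 = 2.062.
ES = 3.109% × 2.062 = 6.411%.

6.411%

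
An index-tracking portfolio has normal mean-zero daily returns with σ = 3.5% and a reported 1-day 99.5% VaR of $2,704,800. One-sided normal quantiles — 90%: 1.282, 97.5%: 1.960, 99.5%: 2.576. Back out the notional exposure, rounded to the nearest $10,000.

VaR as a fraction of value: z·σ = 2.576 × 3.5% = 9.016%.
Position = $2,704,800 / 0.09016 = $30,000,000.

$30,000,000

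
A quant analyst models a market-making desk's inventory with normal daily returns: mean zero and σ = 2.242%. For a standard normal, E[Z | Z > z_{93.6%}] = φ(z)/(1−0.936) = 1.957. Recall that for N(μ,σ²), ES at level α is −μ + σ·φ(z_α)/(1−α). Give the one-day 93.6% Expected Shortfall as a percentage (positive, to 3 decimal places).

ES = 2.242% × 1.957 = 4.388%.

4.388%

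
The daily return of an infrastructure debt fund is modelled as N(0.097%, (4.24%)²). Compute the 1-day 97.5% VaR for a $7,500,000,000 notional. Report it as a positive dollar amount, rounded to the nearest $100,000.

At 97.5% one-sided, z = 1.960.
VaR = −μ + z·σ = −(0.097%) + 1.960 × 4.24% = 8.213%.
On $7,500,000,000: 0.08213 × $7,500,000,000 = $615,975,000.

$616,000,000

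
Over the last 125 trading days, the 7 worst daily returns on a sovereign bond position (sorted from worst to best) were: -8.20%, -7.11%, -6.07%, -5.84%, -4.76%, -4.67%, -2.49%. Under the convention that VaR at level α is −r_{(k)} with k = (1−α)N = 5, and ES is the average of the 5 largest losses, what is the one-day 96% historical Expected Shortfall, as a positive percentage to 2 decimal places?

6.40%

The 5 worst returns sum to -31.98%.
ES = −(-31.98%) / 5 = 6.396% ≈ 6.40%.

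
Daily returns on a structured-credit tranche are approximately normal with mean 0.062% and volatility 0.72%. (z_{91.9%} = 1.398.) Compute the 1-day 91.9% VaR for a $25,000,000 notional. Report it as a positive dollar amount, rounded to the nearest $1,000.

$236,000

VaR = −μ + z·σ = −(0.062%) + 1.398 × 0.72% = 0.945%.
On $25,000,000: 0.00945 × $25,000,000 = $236,250.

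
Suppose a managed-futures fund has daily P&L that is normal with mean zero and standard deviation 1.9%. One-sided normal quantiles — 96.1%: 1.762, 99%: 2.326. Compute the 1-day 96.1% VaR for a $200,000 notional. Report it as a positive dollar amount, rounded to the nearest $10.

$6,700

VaR = z·σ = 1.762 × 1.9% = 3.348%.
On $200,000: 0.03348 × $200,000 = $6,696.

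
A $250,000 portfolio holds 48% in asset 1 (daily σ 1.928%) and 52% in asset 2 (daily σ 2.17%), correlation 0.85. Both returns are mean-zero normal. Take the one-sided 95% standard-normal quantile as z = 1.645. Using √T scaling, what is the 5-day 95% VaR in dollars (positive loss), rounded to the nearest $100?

$18,200

σ_p = √(0.48²·1.928² + 0.52²·2.17² + 2·0.85·0.48·0.52·1.928·2.17) = 1.976%.
σ_{5d} = 1.976% × √5 = 4.418%.
VaR = 1.645 × 4.418% = 7.268%; on $250,000 that is $18,170.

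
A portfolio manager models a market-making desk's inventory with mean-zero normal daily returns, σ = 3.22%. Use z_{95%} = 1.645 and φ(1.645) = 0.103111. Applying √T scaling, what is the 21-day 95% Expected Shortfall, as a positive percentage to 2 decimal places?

30.43%

σ_{21d} = 3.22% × √21 = 14.756%.
ES multiplier = φ(z)/(1−α) = 0.103111/0.05 = 2.062.
ES = 14.756% × 2.062 = 30.427%.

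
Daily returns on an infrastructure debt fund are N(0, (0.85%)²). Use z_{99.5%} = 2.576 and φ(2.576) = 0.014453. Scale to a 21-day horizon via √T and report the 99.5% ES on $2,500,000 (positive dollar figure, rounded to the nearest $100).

$281,500

σ_{21d} = 0.85% × √21 = 3.895%.
ES multiplier = φ(z)/(1−α) = 0.014453/0.005 = 2.891.
ES = 3.895% × 2.891 = 11.260%; on $2,500,000: $281,500.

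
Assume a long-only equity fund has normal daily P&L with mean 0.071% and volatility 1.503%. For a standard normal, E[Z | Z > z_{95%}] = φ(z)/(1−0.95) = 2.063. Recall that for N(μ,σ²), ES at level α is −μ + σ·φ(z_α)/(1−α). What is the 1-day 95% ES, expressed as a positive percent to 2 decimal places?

ES = −(0.071%) + 1.503% × 2.063 = 3.030%.

3.03%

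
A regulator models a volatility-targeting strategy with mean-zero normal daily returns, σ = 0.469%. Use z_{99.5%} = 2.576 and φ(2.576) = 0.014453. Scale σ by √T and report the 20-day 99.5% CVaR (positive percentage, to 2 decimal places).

6.06%

σ_{20d} = 0.469% × √20 = 2.097%.
ES multiplier = φ(z)/(1−α) = 0.014453/0.005 = 2.891.
ES = 2.097% × 2.891 = 6.062%.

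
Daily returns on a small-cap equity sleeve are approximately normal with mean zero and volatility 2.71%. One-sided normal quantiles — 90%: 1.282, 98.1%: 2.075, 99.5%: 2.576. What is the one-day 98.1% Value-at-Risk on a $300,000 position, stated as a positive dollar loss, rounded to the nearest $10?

VaR = z·σ = 2.075 × 2.71% = 5.623%.
On $300,000: 0.05623 × $300,000 = $16,869.

$16,870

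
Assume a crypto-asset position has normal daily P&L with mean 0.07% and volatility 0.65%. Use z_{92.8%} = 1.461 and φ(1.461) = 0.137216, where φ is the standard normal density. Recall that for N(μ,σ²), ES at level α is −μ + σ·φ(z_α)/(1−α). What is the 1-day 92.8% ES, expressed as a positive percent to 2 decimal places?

1.17%

Tail multiplier: φ(z)/(1−α) = 0.137216 / 0.072 = 1.906.
ES = −(0.07%) + 0.65% × 1.906 = 1.169%.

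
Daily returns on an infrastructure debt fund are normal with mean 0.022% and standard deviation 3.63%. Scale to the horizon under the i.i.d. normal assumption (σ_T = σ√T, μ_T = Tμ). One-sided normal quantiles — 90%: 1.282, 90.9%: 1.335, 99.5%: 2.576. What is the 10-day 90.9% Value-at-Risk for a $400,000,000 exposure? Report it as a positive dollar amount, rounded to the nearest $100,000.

σ_{10d} = 3.63% × √10 = 11.479%; μ_{10d} = 10 × 0.022% = 0.220%.
VaR = −(0.220%) + 1.335 × 11.479% = 15.104%.
On $400,000,000: 0.15104 × $400,000,000 = $60,416,000.

$60,400,000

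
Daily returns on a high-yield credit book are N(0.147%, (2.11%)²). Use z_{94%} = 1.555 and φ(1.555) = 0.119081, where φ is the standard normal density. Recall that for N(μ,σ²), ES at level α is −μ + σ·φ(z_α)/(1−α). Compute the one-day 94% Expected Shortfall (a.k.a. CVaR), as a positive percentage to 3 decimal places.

4.041%

Tail multiplier: φ(z)/(1−α) = 0.119081 / 0.06 = 1.985.
ES = −(0.147%) + 2.11% × 1.985 = 4.041%.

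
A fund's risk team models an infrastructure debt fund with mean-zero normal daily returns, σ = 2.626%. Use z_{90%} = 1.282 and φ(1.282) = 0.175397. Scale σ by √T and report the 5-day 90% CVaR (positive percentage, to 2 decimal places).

10.30%

σ_{5d} = 2.626% × √5 = 5.872%.
ES multiplier = φ(z)/(1−α) = 0.175397/0.1 = 1.754.
ES = 5.872% × 1.754 = 10.299%.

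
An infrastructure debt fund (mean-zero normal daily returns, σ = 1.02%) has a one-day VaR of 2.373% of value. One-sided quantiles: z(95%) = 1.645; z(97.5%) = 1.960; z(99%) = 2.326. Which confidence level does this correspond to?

99%

Implied z = VaR/σ = 2.373 / 1.02 = 2.326.
This matches z(99%) = 2.326.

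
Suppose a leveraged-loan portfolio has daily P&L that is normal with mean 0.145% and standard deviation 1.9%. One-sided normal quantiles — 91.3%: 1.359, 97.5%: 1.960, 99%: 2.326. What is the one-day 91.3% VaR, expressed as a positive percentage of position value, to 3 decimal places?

VaR = −μ + z·σ = −(0.145%) + 1.359 × 1.9% = 2.437%.

2.437%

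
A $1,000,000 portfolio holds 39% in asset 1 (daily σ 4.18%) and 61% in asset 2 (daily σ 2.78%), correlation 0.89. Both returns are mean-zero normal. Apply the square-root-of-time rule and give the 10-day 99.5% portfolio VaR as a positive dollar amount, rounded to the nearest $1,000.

$263,000

σ_p = √(0.39²·4.18² + 0.61²·2.78² + 2·0.89·0.39·0.61·4.18·2.78) = 3.233%.
σ_{10d} = 3.233% × √10 = 10.224%.
z(99.5%) = 2.576.
VaR = 2.576 × 10.224% = 26.337%; on $1,000,000 that is $263,370.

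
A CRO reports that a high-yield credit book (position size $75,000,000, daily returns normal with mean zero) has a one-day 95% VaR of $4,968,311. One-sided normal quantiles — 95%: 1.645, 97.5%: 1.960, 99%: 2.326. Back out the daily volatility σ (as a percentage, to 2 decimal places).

VaR as a fraction: $4,968,311 / $75,000,000 = 6.624%.
σ = VaR / z = 6.624% / 1.645 = 4.027%.

4.03%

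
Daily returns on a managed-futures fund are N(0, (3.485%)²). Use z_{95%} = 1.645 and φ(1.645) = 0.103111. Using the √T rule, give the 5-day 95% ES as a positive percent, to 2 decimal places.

σ_{5d} = 3.485% × √5 = 7.793%.
ES multiplier = φ(z)/(1−α) = 0.103111/0.05 = 2.062.
ES = 7.793% × 2.062 = 16.069%.

16.07%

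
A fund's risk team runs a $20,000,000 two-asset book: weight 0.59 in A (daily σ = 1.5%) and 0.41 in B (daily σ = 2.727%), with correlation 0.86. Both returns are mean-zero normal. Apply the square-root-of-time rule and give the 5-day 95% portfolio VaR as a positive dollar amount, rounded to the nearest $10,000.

$1,420,000

σ_p = √(0.59²·1.5² + 0.41²·2.727² + 2·0.86·0.59·0.41·1.5·2.727) = 1.933%.
σ_{5d} = 1.933% × √5 = 4.322%.
z(95%) = 1.645.
VaR = 1.645 × 4.322% = 7.110%; on $20,000,000 that is $1,422,000.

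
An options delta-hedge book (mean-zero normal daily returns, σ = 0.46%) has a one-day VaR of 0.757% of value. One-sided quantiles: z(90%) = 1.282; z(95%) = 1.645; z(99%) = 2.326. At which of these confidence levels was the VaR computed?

95%

Implied z = VaR/σ = 0.757 / 0.46 = 1.646.
This matches z(95%) = 1.645.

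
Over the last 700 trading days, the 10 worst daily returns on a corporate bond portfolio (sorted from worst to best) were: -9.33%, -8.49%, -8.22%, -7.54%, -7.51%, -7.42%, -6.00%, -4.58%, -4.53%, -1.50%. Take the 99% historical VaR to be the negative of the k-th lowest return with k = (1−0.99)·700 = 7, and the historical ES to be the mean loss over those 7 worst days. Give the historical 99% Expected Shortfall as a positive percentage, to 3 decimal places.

7.787%

The 7 worst returns sum to -54.51%.
ES = −(-54.51%) / 7 = 7.7871…% ≈ 7.787%.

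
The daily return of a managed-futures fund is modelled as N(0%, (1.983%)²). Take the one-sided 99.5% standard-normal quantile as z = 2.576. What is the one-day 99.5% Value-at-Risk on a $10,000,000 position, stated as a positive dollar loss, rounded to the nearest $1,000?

VaR = z·σ = 2.576 × 1.983% = 5.108%.
On $10,000,000: 0.05108 × $10,000,000 = $510,800.

$511,000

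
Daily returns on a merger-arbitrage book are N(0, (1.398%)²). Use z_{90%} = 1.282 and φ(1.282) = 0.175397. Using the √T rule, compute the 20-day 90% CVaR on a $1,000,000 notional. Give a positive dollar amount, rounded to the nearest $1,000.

$110,000

σ_{20d} = 1.398% × √20 = 6.252%.
ES multiplier = φ(z)/(1−α) = 0.175397/0.1 = 1.754.
ES = 6.252% × 1.754 = 10.966%; on $1,000,000: $109,660.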